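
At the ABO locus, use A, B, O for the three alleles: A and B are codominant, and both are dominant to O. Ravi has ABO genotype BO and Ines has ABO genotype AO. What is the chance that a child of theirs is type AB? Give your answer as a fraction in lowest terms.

ABO cross BO × AO → offspring phenotypes: 1/4 O, 1/4 A, 1/4 B, 1/4 AB.
So P(type AB) = 1/4.

1/4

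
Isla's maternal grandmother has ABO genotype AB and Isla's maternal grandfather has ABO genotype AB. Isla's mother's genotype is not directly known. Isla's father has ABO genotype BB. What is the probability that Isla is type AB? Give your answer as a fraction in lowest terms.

1/2

Isla's mother's ABO genotype from AB × AB: 1/4 AA, 1/2 AB, 1/4 BB.
Crossing each possibility with the father BB and summing P(type AB): 1/4·1 + 1/2·1/2 + 1/4·0 = 1/2.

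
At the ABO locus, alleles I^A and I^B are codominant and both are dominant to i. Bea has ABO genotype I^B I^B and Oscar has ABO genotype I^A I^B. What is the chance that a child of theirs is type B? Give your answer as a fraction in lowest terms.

ABO cross I^B I^B × I^A I^B → offspring phenotypes: 1/2 B, 1/2 AB.
So P(type B) = 1/2.

1/2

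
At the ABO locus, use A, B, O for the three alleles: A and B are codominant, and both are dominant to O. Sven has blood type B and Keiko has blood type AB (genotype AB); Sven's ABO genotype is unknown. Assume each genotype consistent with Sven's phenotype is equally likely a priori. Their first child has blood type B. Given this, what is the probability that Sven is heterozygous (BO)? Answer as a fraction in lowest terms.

Possible genotypes: Sven ∈ {BB, BO}; Keiko ∈ {AB}.
Weight each parental genotype pair by prior × P(type-B child):
  BB × AB: posterior weight 1/2.
  BO × AB: posterior weight 1/2.
Sum the posterior weight over pairs where Sven is BO: 1/2.

1/2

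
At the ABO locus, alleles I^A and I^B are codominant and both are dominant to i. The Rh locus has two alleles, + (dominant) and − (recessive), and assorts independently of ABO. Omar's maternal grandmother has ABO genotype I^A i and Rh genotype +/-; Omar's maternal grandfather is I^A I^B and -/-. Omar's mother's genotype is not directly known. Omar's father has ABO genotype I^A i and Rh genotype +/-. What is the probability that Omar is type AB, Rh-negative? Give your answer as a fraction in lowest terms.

Omar's mother's ABO genotype from I^A i × I^A I^B: 1/4 I^A I^A, 1/4 I^A I^B, 1/4 I^A i, 1/4 I^B i.
Crossing each possibility with the father I^A i and summing P(type AB): 1/4·0 + 1/4·1/4 + 1/4·0 + 1/4·1/4 = 1/8.
Similarly for Rh via the mother's Rh distribution: P(Rh-) = 3/8.
Independent loci: 1/8 × 3/8 = 3/64.

3/64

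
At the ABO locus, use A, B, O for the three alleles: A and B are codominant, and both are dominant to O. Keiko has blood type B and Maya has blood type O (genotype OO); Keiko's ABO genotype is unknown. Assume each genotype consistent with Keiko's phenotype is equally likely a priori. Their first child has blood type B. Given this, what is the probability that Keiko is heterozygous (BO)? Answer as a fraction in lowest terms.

1/3

Possible genotypes: Keiko ∈ {BB, BO}; Maya ∈ {OO}.
Weight each parental genotype pair by prior × P(type-B child):
  BB × OO: posterior weight 2/3.
  BO × OO: posterior weight 1/3.
Sum the posterior weight over pairs where Keiko is BO: 1/3.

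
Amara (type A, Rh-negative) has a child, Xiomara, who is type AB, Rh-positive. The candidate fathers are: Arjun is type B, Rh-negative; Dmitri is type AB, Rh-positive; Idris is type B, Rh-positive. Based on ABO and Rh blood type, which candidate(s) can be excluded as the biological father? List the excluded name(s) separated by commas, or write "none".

Arjun

A candidate is excluded only if no genotype consistent with his phenotype could produce a type AB, Rh-positive child with a type A, Rh-negative mother.
Arjun (type B, Rh-): no genotype consistent with that phenotype can produce a type-AB Rh+ child with a type-A mother.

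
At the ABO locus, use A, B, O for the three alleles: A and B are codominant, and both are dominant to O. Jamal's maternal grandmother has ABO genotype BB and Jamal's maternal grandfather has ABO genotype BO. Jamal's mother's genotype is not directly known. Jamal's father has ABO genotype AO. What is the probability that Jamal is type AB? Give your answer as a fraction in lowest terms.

3/8

Jamal's mother's ABO genotype from BB × BO: 1/2 BB, 1/2 BO.
Crossing each possibility with the father AO and summing P(type AB): 1/2·1/2 + 1/2·1/4 = 3/8.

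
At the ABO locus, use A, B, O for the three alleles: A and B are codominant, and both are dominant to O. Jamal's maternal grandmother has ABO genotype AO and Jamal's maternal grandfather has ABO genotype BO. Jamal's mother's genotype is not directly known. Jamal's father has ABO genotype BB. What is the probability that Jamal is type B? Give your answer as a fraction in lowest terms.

3/4

Jamal's mother's ABO genotype from AO × BO: 1/4 AB, 1/4 AO, 1/4 BO, 1/4 OO.
Crossing each possibility with the father BB and summing P(type B): 1/4·1/2 + 1/4·1/2 + 1/4·1 + 1/4·1 = 3/4.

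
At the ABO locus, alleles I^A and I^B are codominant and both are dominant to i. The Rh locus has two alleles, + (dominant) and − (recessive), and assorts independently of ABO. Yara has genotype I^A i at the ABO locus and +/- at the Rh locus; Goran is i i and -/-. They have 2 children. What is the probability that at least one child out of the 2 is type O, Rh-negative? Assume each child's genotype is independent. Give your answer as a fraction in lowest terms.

7/16

ABO cross I^A i × i i → 1/2 O, 1/2 A.
Rh cross +/- × -/- → 1/2 Rh+, 1/2 Rh-; so P(type O, Rh-negative) = 1/2 × 1/2 = 1/4 per child.
P(none) = (3/4)^2 = 9/16; P(at least one) = 1 − 9/16 = 7/16.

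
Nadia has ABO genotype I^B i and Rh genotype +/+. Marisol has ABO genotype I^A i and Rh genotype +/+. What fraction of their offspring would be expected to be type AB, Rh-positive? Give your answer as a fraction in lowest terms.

1/4

ABO cross I^B i × I^A i → offspring phenotypes: 1/4 O, 1/4 A, 1/4 B, 1/4 AB.
Rh cross +/+ × +/+ → 1 Rh+.
Independent loci: P(type AB, Rh-positive) = 1/4 × 1 = 1/4.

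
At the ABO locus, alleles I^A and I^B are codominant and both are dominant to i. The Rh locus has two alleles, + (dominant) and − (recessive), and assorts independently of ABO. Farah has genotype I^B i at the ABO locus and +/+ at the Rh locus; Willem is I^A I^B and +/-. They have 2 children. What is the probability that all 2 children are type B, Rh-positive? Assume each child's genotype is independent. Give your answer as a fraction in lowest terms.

1/4

ABO cross I^B i × I^A I^B → 1/4 A, 1/2 B, 1/4 AB.
Rh cross +/+ × +/- → 1 Rh+; so P(type B, Rh-positive) = 1/2 × 1 = 1/2 per child.
All 2 independent: (1/2)^2 = 1/4.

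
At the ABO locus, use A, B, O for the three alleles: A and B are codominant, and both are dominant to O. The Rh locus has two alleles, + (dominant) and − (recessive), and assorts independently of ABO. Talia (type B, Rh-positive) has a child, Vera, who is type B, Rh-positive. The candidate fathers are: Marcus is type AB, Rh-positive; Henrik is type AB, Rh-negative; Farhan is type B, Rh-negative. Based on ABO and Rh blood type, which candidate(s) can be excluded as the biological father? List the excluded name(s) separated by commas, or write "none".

A candidate is excluded only if no genotype consistent with his phenotype could produce a type B, Rh-positive child with a type B, Rh-positive mother.
Every candidate has at least one consistent genotype combination, so none can be excluded.

none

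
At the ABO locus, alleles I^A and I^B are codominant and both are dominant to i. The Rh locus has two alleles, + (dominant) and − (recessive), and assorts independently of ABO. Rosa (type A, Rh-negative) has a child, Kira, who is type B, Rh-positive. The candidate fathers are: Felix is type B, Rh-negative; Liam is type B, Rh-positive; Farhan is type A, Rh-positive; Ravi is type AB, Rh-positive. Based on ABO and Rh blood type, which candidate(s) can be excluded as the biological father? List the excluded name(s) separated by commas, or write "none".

A candidate is excluded only if no genotype consistent with his phenotype could produce a type B, Rh-positive child with a type A, Rh-negative mother.
Felix (type B, Rh-): no genotype consistent with that phenotype can produce a type-B Rh+ child with a type-A mother.
Farhan (type A, Rh+): no genotype consistent with that phenotype can produce a type-B Rh+ child with a type-A mother.

Felix, Farhan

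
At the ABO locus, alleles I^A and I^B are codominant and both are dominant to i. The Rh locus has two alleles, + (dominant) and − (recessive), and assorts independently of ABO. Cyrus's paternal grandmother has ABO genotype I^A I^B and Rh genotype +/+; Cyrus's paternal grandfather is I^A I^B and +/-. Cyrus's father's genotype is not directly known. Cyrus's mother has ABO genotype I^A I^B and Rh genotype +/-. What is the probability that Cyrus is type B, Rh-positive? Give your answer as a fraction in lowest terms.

7/32

Cyrus's father's ABO genotype from I^A I^B × I^A I^B: 1/4 I^A I^A, 1/2 I^A I^B, 1/4 I^B I^B.
Crossing each possibility with the mother I^A I^B and summing P(type B): 1/4·0 + 1/2·1/4 + 1/4·1/2 = 1/4.
Similarly for Rh via the father's Rh distribution: P(Rh+) = 7/8.
Independent loci: 1/4 × 7/8 = 7/32.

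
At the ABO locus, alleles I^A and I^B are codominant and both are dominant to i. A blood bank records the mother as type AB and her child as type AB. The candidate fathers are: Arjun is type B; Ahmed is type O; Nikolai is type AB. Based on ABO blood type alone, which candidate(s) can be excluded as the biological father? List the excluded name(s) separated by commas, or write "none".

Ahmed

A candidate is excluded only if no genotype consistent with his phenotype could produce a type AB child with a type AB mother.
Ahmed (type O): no genotype consistent with that phenotype can produce a type-AB child with a type-AB mother.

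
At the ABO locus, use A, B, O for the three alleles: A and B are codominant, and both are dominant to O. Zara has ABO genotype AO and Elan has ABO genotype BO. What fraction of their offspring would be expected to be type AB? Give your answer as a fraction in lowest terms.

ABO cross AO × BO → offspring phenotypes: 1/4 O, 1/4 A, 1/4 B, 1/4 AB.
So P(type AB) = 1/4.

1/4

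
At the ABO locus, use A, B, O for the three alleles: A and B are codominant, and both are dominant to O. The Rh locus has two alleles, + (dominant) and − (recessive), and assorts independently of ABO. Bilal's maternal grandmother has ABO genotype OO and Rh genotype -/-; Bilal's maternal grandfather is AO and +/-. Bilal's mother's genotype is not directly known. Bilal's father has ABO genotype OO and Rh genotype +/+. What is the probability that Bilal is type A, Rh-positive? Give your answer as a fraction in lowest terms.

Bilal's mother's ABO genotype from OO × AO: 1/2 AO, 1/2 OO.
Crossing each possibility with the father OO and summing P(type A): 1/2·1/2 + 1/2·0 = 1/4.
Similarly for Rh via the mother's Rh distribution: P(Rh+) = 1.
Independent loci: 1/4 × 1 = 1/4.

1/4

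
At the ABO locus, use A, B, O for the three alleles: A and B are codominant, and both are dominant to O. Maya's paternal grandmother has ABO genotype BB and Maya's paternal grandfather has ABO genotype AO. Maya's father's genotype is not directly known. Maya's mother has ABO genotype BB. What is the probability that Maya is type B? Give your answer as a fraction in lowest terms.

3/4

Maya's father's ABO genotype from BB × AO: 1/2 AB, 1/2 BO.
Crossing each possibility with the mother BB and summing P(type B): 1/2·1/2 + 1/2·1 = 3/4.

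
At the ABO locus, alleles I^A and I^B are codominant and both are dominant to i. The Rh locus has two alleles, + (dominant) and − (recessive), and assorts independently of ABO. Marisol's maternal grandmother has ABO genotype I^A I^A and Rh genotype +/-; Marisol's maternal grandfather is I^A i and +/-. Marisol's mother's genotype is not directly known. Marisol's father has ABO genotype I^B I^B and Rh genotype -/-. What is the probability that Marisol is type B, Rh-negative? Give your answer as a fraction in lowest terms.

1/8

Marisol's mother's ABO genotype from I^A I^A × I^A i: 1/2 I^A I^A, 1/2 I^A i.
Crossing each possibility with the father I^B I^B and summing P(type B): 1/2·0 + 1/2·1/2 = 1/4.
Similarly for Rh via the mother's Rh distribution: P(Rh-) = 1/2.
Independent loci: 1/4 × 1/2 = 1/8.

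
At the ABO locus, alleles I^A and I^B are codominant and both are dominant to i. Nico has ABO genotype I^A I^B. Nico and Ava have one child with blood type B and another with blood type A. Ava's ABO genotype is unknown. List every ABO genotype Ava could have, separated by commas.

I^A I^B, I^A i, I^B i, i i

For each candidate genotype of Ava, check whether crossing it with I^A I^B can produce every observed child phenotype.
  I^A I^A → possible child types {A, AB} ✗
  I^A I^B → possible child types {A, B, AB} ✓
  I^A i → possible child types {A, B, AB} ✓
  I^B I^B → possible child types {B, AB} ✗
  I^B i → possible child types {A, B, AB} ✓
  i i → possible child types {A, B} ✓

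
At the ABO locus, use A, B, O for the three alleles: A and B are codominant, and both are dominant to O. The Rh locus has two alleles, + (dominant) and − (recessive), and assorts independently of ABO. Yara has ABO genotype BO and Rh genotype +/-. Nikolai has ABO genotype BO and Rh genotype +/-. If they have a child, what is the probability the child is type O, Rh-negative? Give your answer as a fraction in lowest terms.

ABO cross BO × BO → offspring phenotypes: 1/4 O, 3/4 B.
Rh cross +/- × +/- → 3/4 Rh+, 1/4 Rh-.
Independent loci: P(type O, Rh-negative) = 1/4 × 1/4 = 1/16.

1/16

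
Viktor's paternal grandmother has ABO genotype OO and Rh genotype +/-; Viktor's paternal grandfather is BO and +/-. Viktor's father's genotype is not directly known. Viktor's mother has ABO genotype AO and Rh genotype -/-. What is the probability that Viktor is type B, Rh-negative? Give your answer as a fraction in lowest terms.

1/16

Viktor's father's ABO genotype from OO × BO: 1/2 BO, 1/2 OO.
Crossing each possibility with the mother AO and summing P(type B): 1/2·1/4 + 1/2·0 = 1/8.
Similarly for Rh via the father's Rh distribution: P(Rh-) = 1/2.
Independent loci: 1/8 × 1/2 = 1/16.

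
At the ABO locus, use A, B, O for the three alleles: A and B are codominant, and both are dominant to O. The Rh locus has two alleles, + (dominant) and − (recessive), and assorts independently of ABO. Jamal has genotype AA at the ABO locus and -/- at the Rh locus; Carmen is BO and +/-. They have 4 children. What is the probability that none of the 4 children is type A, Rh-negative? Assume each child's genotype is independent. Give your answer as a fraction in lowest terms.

81/256

ABO cross AA × BO → 1/2 A, 1/2 AB.
Rh cross -/- × +/- → 1/2 Rh+, 1/2 Rh-; so P(type A, Rh-negative) = 1/2 × 1/2 = 1/4 per child.
P(not type A, Rh-negative) = 3/4 for one child; (3/4)^4 = 81/256.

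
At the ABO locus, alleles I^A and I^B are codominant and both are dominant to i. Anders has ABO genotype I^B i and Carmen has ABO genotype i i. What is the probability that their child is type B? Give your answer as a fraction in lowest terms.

ABO cross I^B i × i i → offspring phenotypes: 1/2 O, 1/2 B.
So P(type B) = 1/2.

1/2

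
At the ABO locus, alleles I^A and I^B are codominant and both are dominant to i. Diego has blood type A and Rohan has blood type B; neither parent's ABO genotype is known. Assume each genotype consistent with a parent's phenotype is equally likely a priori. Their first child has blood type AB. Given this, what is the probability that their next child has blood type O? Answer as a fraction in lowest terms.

Possible genotypes: Diego ∈ {I^A I^A, I^A i}; Rohan ∈ {I^B I^B, I^B i}.
Weight each parental genotype pair by prior × P(type-AB child):
  I^A I^A × I^B I^B: posterior weight 4/9; P(next child type O) = 0.
  I^A I^A × I^B i: posterior weight 2/9; P(next child type O) = 0.
  I^A i × I^B I^B: posterior weight 2/9; P(next child type O) = 0.
  I^A i × I^B i: posterior weight 1/9; P(next child type O) = 1/4.
Weighted sum = 1/36.

1/36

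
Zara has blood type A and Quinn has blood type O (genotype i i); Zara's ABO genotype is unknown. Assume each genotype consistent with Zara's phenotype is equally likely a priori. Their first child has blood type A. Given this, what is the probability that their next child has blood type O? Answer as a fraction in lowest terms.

Possible genotypes: Zara ∈ {I^A I^A, I^A i}; Quinn ∈ {i i}.
Weight each parental genotype pair by prior × P(type-A child):
  I^A I^A × i i: posterior weight 2/3; P(next child type O) = 0.
  I^A i × i i: posterior weight 1/3; P(next child type O) = 1/2.
Weighted sum = 1/6.

1/6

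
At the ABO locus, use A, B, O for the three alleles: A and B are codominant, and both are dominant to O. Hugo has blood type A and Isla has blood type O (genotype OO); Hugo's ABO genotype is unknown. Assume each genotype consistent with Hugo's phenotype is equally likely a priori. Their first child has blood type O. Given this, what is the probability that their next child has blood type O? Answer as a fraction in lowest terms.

Possible genotypes: Hugo ∈ {AA, AO}; Isla ∈ {OO}.
Weight each parental genotype pair by prior × P(type-O child):
  AO × OO: posterior weight 1; P(next child type O) = 1/2.
Weighted sum = 1/2.

1/2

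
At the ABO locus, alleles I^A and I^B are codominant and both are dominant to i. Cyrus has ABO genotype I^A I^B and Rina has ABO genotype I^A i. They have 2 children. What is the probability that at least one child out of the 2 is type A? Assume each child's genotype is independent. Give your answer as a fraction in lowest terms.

3/4

ABO cross I^A I^B × I^A i → 1/2 A, 1/4 B, 1/4 AB.
So P(type A) = 1/2 per child.
P(none) = (1/2)^2 = 1/4; P(at least one) = 1 − 1/4 = 3/4.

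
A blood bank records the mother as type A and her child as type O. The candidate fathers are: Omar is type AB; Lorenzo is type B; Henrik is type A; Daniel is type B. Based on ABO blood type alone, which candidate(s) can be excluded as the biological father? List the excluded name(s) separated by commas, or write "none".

A candidate is excluded only if no genotype consistent with his phenotype could produce a type O child with a type A mother.
Omar (type AB): no genotype consistent with that phenotype can produce a type-O child with a type-A mother.

Omar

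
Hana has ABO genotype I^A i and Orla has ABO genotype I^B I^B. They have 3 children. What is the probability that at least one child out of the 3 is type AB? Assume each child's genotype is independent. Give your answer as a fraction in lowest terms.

ABO cross I^A i × I^B I^B → 1/2 B, 1/2 AB.
So P(type AB) = 1/2 per child.
P(none) = (1/2)^3 = 1/8; P(at least one) = 1 − 1/8 = 7/8.

7/8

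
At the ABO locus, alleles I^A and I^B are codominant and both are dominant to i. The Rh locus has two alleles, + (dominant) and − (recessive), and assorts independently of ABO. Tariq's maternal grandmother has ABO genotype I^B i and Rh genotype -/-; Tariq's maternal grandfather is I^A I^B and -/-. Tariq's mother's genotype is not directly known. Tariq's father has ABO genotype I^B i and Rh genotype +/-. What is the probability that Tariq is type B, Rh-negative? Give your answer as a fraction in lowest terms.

Tariq's mother's ABO genotype from I^B i × I^A I^B: 1/4 I^A I^B, 1/4 I^A i, 1/4 I^B I^B, 1/4 I^B i.
Crossing each possibility with the father I^B i and summing P(type B): 1/4·1/2 + 1/4·1/4 + 1/4·1 + 1/4·3/4 = 5/8.
Similarly for Rh via the mother's Rh distribution: P(Rh-) = 1/2.
Independent loci: 5/8 × 1/2 = 5/16.

5/16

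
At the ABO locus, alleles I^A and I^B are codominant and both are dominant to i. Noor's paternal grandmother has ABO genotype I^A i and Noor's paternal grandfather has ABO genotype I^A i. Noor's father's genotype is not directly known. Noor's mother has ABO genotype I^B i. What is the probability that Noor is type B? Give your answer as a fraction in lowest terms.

1/4

Noor's father's ABO genotype from I^A i × I^A i: 1/4 I^A I^A, 1/2 I^A i, 1/4 i i.
Crossing each possibility with the mother I^B i and summing P(type B): 1/4·0 + 1/2·1/4 + 1/4·1/2 = 1/4.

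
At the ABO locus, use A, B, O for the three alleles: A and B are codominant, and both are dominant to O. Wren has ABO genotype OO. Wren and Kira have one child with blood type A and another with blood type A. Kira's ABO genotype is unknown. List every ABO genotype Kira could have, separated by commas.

AA, AB, AO

For each candidate genotype of Kira, check whether crossing it with OO can produce every observed child phenotype.
  AA → possible child types {A} ✓
  AB → possible child types {A, B} ✓
  AO → possible child types {O, A} ✓
  BB → possible child types {B} ✗
  BO → possible child types {O, B} ✗
  OO → possible child types {O} ✗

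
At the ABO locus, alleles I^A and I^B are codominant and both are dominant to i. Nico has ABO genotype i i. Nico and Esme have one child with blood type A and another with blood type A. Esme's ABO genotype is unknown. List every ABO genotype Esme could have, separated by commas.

I^A I^A, I^A I^B, I^A i

For each candidate genotype of Esme, check whether crossing it with i i can produce every observed child phenotype.
  I^A I^A → possible child types {A} ✓
  I^A I^B → possible child types {A, B} ✓
  I^A i → possible child types {O, A} ✓
  I^B I^B → possible child types {B} ✗
  I^B i → possible child types {O, B} ✗
  i i → possible child types {O} ✗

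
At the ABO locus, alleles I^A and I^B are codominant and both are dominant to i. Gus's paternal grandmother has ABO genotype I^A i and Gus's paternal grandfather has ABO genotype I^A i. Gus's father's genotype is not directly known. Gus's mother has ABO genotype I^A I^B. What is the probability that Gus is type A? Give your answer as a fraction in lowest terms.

Gus's father's ABO genotype from I^A i × I^A i: 1/4 I^A I^A, 1/2 I^A i, 1/4 i i.
Crossing each possibility with the mother I^A I^B and summing P(type A): 1/4·1/2 + 1/2·1/2 + 1/4·1/2 = 1/2.

1/2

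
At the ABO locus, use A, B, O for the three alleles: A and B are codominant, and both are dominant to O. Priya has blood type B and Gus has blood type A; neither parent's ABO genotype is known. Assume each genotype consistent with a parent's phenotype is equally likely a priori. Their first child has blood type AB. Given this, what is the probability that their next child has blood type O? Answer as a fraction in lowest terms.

Possible genotypes: Priya ∈ {BB, BO}; Gus ∈ {AA, AO}.
Weight each parental genotype pair by prior × P(type-AB child):
  BB × AA: posterior weight 4/9; P(next child type O) = 0.
  BB × AO: posterior weight 2/9; P(next child type O) = 0.
  BO × AA: posterior weight 2/9; P(next child type O) = 0.
  BO × AO: posterior weight 1/9; P(next child type O) = 1/4.
Weighted sum = 1/36.

1/36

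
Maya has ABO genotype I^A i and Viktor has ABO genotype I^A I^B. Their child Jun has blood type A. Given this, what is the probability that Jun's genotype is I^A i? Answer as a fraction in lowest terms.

Cross I^A i × I^A I^B → 1/4 I^A I^A, 1/4 I^A I^B, 1/4 I^A i, 1/4 I^B i.
Type-A genotypes among offspring: I^A I^A (1/4), I^A i (1/4); total 1/2.
P(I^A i | type A) = (1/4) / (1/2) = 1/2.

1/2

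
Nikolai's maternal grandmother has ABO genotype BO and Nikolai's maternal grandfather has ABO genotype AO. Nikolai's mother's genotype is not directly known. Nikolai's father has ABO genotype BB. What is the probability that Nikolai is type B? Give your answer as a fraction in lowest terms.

3/4

Nikolai's mother's ABO genotype from BO × AO: 1/4 AB, 1/4 AO, 1/4 BO, 1/4 OO.
Crossing each possibility with the father BB and summing P(type B): 1/4·1/2 + 1/4·1/2 + 1/4·1 + 1/4·1 = 3/4.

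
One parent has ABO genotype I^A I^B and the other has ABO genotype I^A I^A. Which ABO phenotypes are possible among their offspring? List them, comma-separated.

A, AB

Gametes from I^A I^B × I^A I^A give offspring ABO genotypes I^A I^A, I^A I^B, i.e. phenotypes A, AB.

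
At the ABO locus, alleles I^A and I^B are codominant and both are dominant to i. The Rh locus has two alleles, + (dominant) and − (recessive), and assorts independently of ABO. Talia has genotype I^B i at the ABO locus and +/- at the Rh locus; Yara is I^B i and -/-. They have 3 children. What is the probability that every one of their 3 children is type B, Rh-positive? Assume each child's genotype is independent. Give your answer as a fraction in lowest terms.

ABO cross I^B i × I^B i → 1/4 O, 3/4 B.
Rh cross +/- × -/- → 1/2 Rh+, 1/2 Rh-; so P(type B, Rh-positive) = 3/4 × 1/2 = 3/8 per child.
All 3 independent: (3/8)^3 = 27/512.

27/512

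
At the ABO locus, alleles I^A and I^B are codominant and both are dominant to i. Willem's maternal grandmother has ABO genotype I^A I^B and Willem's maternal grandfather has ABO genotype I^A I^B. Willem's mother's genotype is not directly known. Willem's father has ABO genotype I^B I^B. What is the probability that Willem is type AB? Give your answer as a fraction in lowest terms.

Willem's mother's ABO genotype from I^A I^B × I^A I^B: 1/4 I^A I^A, 1/2 I^A I^B, 1/4 I^B I^B.
Crossing each possibility with the father I^B I^B and summing P(type AB): 1/4·1 + 1/2·1/2 + 1/4·0 = 1/2.

1/2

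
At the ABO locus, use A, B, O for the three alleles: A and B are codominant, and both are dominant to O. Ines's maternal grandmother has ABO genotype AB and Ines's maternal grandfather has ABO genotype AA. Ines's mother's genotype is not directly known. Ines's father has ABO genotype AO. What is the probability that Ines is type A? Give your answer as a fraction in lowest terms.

3/4

Ines's mother's ABO genotype from AB × AA: 1/2 AA, 1/2 AB.
Crossing each possibility with the father AO and summing P(type A): 1/2·1 + 1/2·1/2 = 3/4.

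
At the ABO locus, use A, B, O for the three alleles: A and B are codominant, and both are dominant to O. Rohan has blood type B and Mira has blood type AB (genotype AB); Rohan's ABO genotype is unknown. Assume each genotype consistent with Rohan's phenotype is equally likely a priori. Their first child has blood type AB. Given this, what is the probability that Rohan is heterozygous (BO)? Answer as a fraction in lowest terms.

Possible genotypes: Rohan ∈ {BB, BO}; Mira ∈ {AB}.
Weight each parental genotype pair by prior × P(type-AB child):
  BB × AB: posterior weight 2/3.
  BO × AB: posterior weight 1/3.
Sum the posterior weight over pairs where Rohan is BO: 1/3.

1/3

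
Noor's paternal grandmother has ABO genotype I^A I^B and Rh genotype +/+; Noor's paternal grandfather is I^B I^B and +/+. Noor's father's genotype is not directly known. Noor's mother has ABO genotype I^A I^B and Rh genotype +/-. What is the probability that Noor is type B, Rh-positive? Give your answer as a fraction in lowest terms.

3/8

Noor's father's ABO genotype from I^A I^B × I^B I^B: 1/2 I^A I^B, 1/2 I^B I^B.
Crossing each possibility with the mother I^A I^B and summing P(type B): 1/2·1/4 + 1/2·1/2 = 3/8.
Similarly for Rh via the father's Rh distribution: P(Rh+) = 1.
Independent loci: 3/8 × 1 = 3/8.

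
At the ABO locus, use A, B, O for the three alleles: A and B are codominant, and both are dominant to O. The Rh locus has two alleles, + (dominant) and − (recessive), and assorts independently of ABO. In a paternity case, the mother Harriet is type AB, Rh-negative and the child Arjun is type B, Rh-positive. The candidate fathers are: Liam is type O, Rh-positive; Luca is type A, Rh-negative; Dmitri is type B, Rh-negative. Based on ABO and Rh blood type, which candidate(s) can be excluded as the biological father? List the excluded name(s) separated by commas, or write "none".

Luca, Dmitri

A candidate is excluded only if no genotype consistent with his phenotype could produce a type B, Rh-positive child with a type AB, Rh-negative mother.
Luca (type A, Rh-): no genotype consistent with that phenotype can produce a type-B Rh+ child with a type-AB mother.
Dmitri (type B, Rh-): no genotype consistent with that phenotype can produce a type-B Rh+ child with a type-AB mother.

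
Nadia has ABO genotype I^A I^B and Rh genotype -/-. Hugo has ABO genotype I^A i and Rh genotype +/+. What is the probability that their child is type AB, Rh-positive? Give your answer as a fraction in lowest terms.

ABO cross I^A I^B × I^A i → offspring phenotypes: 1/2 A, 1/4 B, 1/4 AB.
Rh cross -/- × +/+ → 1 Rh+.
Independent loci: P(type AB, Rh-positive) = 1/4 × 1 = 1/4.

1/4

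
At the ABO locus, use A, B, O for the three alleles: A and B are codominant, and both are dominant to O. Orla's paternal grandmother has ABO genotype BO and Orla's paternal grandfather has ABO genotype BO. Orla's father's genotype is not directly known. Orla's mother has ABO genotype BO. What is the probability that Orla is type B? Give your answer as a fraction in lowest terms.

Orla's father's ABO genotype from BO × BO: 1/4 BB, 1/2 BO, 1/4 OO.
Crossing each possibility with the mother BO and summing P(type B): 1/4·1 + 1/2·3/4 + 1/4·1/2 = 3/4.

3/4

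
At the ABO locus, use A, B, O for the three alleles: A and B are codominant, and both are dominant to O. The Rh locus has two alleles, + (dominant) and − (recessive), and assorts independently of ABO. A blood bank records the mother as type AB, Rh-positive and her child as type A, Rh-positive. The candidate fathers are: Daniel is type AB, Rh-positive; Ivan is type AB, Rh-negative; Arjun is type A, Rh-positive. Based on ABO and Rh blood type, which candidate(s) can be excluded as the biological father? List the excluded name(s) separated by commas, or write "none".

none

A candidate is excluded only if no genotype consistent with his phenotype could produce a type A, Rh-positive child with a type AB, Rh-positive mother.
Every candidate has at least one consistent genotype combination, so none can be excluded.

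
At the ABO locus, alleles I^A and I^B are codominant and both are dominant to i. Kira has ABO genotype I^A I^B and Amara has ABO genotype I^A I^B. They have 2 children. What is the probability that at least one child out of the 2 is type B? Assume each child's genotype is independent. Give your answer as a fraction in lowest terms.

7/16

ABO cross I^A I^B × I^A I^B → 1/4 A, 1/4 B, 1/2 AB.
So P(type B) = 1/4 per child.
P(none) = (3/4)^2 = 9/16; P(at least one) = 1 − 9/16 = 7/16.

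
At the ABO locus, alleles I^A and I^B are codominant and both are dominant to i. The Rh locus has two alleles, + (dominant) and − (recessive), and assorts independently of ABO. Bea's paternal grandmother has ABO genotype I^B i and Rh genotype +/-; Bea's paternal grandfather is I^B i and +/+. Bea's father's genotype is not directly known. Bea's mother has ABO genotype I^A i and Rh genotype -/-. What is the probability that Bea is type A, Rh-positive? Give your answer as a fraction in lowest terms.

Bea's father's ABO genotype from I^B i × I^B i: 1/4 I^B I^B, 1/2 I^B i, 1/4 i i.
Crossing each possibility with the mother I^A i and summing P(type A): 1/4·0 + 1/2·1/4 + 1/4·1/2 = 1/4.
Similarly for Rh via the father's Rh distribution: P(Rh+) = 3/4.
Independent loci: 1/4 × 3/4 = 3/16.

3/16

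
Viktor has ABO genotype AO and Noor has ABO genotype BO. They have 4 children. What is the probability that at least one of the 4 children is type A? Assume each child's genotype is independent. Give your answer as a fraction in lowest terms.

ABO cross AO × BO → 1/4 O, 1/4 A, 1/4 B, 1/4 AB.
So P(type A) = 1/4 per child.
P(none) = (3/4)^4 = 81/256; P(at least one) = 1 − 81/256 = 175/256.

175/256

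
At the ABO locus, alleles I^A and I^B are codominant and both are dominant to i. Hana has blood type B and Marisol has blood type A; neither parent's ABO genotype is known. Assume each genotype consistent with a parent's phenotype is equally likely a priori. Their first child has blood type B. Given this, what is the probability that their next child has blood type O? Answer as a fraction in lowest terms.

Possible genotypes: Hana ∈ {I^B I^B, I^B i}; Marisol ∈ {I^A I^A, I^A i}.
Weight each parental genotype pair by prior × P(type-B child):
  I^B I^B × I^A i: posterior weight 2/3; P(next child type O) = 0.
  I^B i × I^A i: posterior weight 1/3; P(next child type O) = 1/4.
Weighted sum = 1/12.

1/12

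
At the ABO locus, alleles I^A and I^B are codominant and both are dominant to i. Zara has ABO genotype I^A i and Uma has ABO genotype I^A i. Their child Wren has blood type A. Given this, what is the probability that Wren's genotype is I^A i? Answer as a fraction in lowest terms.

2/3

Cross I^A i × I^A i → 1/4 I^A I^A, 1/2 I^A i, 1/4 i i.
Type-A genotypes among offspring: I^A I^A (1/4), I^A i (1/2); total 3/4.
P(I^A i | type A) = (1/2) / (3/4) = 2/3.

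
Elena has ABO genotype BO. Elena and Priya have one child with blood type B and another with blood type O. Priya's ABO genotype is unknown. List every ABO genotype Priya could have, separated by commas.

AO, BO, OO

For each candidate genotype of Priya, check whether crossing it with BO can produce every observed child phenotype.
  AA → possible child types {A, AB} ✗
  AB → possible child types {A, B, AB} ✗
  AO → possible child types {O, A, B, AB} ✓
  BB → possible child types {B} ✗
  BO → possible child types {O, B} ✓
  OO → possible child types {O, B} ✓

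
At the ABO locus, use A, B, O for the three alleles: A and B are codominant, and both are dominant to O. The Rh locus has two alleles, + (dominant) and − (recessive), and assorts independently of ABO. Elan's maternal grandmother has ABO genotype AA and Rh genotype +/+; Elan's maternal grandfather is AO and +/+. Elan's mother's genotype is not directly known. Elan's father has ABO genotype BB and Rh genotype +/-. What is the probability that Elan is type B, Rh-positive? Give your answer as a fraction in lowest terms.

1/4

Elan's mother's ABO genotype from AA × AO: 1/2 AA, 1/2 AO.
Crossing each possibility with the father BB and summing P(type B): 1/2·0 + 1/2·1/2 = 1/4.
Similarly for Rh via the mother's Rh distribution: P(Rh+) = 1.
Independent loci: 1/4 × 1 = 1/4.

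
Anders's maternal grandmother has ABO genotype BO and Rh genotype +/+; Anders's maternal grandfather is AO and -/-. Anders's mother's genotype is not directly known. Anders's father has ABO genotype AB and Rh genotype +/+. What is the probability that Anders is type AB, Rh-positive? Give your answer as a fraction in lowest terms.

Anders's mother's ABO genotype from BO × AO: 1/4 AB, 1/4 AO, 1/4 BO, 1/4 OO.
Crossing each possibility with the father AB and summing P(type AB): 1/4·1/2 + 1/4·1/4 + 1/4·1/4 + 1/4·0 = 1/4.
Similarly for Rh via the mother's Rh distribution: P(Rh+) = 1.
Independent loci: 1/4 × 1 = 1/4.

1/4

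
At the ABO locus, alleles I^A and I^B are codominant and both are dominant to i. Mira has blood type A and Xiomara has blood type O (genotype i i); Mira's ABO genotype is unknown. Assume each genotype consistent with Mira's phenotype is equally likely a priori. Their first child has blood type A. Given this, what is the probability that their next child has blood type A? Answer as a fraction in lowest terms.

Possible genotypes: Mira ∈ {I^A I^A, I^A i}; Xiomara ∈ {i i}.
Weight each parental genotype pair by prior × P(type-A child):
  I^A I^A × i i: posterior weight 2/3; P(next child type A) = 1.
  I^A i × i i: posterior weight 1/3; P(next child type A) = 1/2.
Weighted sum = 5/6.

5/6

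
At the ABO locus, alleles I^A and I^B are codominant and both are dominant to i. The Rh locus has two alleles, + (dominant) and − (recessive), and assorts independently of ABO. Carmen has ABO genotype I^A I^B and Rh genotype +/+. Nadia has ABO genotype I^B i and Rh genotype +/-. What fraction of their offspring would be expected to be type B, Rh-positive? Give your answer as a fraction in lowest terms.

ABO cross I^A I^B × I^B i → offspring phenotypes: 1/4 A, 1/2 B, 1/4 AB.
Rh cross +/+ × +/- → 1 Rh+.
Independent loci: P(type B, Rh-positive) = 1/2 × 1 = 1/2.

1/2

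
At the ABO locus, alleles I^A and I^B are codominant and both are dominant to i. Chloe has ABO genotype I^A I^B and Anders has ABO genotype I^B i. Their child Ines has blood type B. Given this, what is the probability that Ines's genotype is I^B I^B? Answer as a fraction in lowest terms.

1/2

Cross I^A I^B × I^B i → 1/4 I^A I^B, 1/4 I^A i, 1/4 I^B I^B, 1/4 I^B i.
Type-B genotypes among offspring: I^B I^B (1/4), I^B i (1/4); total 1/2.
P(I^B I^B | type B) = (1/4) / (1/2) = 1/2.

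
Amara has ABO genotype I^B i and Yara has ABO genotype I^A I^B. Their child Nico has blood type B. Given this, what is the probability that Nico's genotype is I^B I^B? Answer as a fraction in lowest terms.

Cross I^B i × I^A I^B → 1/4 I^A I^B, 1/4 I^A i, 1/4 I^B I^B, 1/4 I^B i.
Type-B genotypes among offspring: I^B I^B (1/4), I^B i (1/4); total 1/2.
P(I^B I^B | type B) = (1/4) / (1/2) = 1/2.

1/2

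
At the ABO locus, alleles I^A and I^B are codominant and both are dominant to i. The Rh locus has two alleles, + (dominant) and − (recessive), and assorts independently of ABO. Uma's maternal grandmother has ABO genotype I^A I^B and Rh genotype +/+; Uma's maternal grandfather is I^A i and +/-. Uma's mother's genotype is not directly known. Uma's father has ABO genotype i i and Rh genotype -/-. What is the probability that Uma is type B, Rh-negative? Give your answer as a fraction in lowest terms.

Uma's mother's ABO genotype from I^A I^B × I^A i: 1/4 I^A I^A, 1/4 I^A I^B, 1/4 I^A i, 1/4 I^B i.
Crossing each possibility with the father i i and summing P(type B): 1/4·0 + 1/4·1/2 + 1/4·0 + 1/4·1/2 = 1/4.
Similarly for Rh via the mother's Rh distribution: P(Rh-) = 1/4.
Independent loci: 1/4 × 1/4 = 1/16.

1/16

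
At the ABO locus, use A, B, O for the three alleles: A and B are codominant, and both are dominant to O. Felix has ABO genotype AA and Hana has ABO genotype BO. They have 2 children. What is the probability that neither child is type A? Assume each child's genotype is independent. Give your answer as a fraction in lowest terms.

ABO cross AA × BO → 1/2 A, 1/2 AB.
So P(type A) = 1/2 per child.
P(not type A) = 1/2 for one child; (1/2)^2 = 1/4.

1/4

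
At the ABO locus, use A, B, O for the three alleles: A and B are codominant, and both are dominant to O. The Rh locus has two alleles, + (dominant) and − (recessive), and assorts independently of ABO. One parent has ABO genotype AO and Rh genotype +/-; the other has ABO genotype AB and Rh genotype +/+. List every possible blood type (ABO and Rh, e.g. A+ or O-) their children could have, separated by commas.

A+, B+, AB+

Gametes from AO × AB give offspring ABO genotypes AA, AB, AO, BO, i.e. phenotypes A, B, AB.
Rh cross +/- × +/+ → phenotypes Rh+.
Combining independently: A+, B+, AB+.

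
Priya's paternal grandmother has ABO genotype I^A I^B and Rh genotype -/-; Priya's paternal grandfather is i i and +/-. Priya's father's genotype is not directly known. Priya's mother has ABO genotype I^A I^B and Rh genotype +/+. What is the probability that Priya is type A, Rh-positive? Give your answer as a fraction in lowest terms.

Priya's father's ABO genotype from I^A I^B × i i: 1/2 I^A i, 1/2 I^B i.
Crossing each possibility with the mother I^A I^B and summing P(type A): 1/2·1/2 + 1/2·1/4 = 3/8.
Similarly for Rh via the father's Rh distribution: P(Rh+) = 1.
Independent loci: 3/8 × 1 = 3/8.

3/8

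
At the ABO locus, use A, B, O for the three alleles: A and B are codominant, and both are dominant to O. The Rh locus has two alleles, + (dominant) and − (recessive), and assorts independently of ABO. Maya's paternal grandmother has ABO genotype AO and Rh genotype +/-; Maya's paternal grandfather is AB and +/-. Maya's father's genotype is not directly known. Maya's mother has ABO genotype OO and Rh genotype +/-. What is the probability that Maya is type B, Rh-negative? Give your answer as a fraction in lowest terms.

Maya's father's ABO genotype from AO × AB: 1/4 AA, 1/4 AB, 1/4 AO, 1/4 BO.
Crossing each possibility with the mother OO and summing P(type B): 1/4·0 + 1/4·1/2 + 1/4·0 + 1/4·1/2 = 1/4.
Similarly for Rh via the father's Rh distribution: P(Rh-) = 1/4.
Independent loci: 1/4 × 1/4 = 1/16.

1/16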